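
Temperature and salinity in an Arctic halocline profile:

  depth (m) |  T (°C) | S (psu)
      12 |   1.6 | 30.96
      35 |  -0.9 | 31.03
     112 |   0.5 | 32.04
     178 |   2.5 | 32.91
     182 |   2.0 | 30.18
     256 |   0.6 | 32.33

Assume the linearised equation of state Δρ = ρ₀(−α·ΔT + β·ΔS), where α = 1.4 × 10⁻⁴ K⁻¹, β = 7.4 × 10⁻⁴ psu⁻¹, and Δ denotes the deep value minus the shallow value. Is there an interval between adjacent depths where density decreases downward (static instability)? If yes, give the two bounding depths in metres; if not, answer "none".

Evaluate Δρ/ρ₀ = −αΔT + βΔS across each adjacent pair:
  12–35 m: −αΔT+βΔS = −(1.4 × 10⁻⁴)(-2.5)+(7.4 × 10⁻⁴)(+0.07) = 4.0 × 10⁻⁴ → stable
  35–112 m: −αΔT+βΔS = −(1.4 × 10⁻⁴)(+1.4)+(7.4 × 10⁻⁴)(+1.01) = 5.5 × 10⁻⁴ → stable
  112–178 m: −αΔT+βΔS = −(1.4 × 10⁻⁴)(+2.0)+(7.4 × 10⁻⁴)(+0.87) = 3.6 × 10⁻⁴ → stable
  178–182 m: −αΔT+βΔS = −(1.4 × 10⁻⁴)(-0.5)+(7.4 × 10⁻⁴)(-2.73) = -2.0 × 10⁻³ → UNSTABLE
  182–256 m: −αΔT+βΔS = −(1.4 × 10⁻⁴)(-1.4)+(7.4 × 10⁻⁴)(+2.15) = 1.8 × 10⁻³ → stable
The 178–182 m interval has Δρ < 0: lighter water underlies denser water.

178–182 m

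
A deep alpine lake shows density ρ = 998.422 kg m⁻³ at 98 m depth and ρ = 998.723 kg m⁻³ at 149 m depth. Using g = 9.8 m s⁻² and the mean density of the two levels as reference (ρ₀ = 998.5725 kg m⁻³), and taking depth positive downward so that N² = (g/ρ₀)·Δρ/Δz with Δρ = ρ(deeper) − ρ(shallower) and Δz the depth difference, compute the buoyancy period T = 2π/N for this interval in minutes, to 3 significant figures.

Δρ = 998.723 − 998.422 = 0.301 kg m⁻³ over Δz = 149 − 98 = 51 m.
N² = (9.8/998.5725) × (0.301/51) = 5.7922 × 10⁻⁵ s⁻².
N = √(5.7922 × 10⁻⁵) = 7.6107 × 10⁻³ rad s⁻¹, so T = 2π/N = 825.57 s = 13.760 min ≈ 13.8 min.

13.8 min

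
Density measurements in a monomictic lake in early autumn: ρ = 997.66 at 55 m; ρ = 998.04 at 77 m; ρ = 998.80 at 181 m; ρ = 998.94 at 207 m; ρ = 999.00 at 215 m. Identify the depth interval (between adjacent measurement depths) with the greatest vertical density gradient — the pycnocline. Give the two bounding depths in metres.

Compute the density gradient over each adjacent pair:
  55–77 m: Δρ/Δz = 0.38/22 = 0.017 kg m⁻⁴
  77–181 m: Δρ/Δz = 0.76/104 = 7.3 × 10⁻³ kg m⁻⁴
  181–207 m: Δρ/Δz = 0.14/26 = 5.4 × 10⁻³ kg m⁻⁴
  207–215 m: Δρ/Δz = 0.06/8 = 7.5 × 10⁻³ kg m⁻⁴
The largest gradient is in the 55–77 m interval — the pycnocline.

55–77 m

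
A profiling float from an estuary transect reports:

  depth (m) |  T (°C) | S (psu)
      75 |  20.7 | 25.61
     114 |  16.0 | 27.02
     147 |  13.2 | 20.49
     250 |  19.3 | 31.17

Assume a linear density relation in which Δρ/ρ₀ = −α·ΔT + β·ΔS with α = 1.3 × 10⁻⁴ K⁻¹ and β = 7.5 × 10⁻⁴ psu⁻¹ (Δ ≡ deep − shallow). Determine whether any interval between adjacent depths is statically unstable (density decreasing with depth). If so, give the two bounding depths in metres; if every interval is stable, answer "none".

Evaluate Δρ/ρ₀ = −αΔT + βΔS across each adjacent pair:
  75–114 m: −αΔT+βΔS = −(1.3 × 10⁻⁴)(-4.7)+(7.5 × 10⁻⁴)(+1.41) = 1.7 × 10⁻³ → stable
  114–147 m: −αΔT+βΔS = −(1.3 × 10⁻⁴)(-2.8)+(7.5 × 10⁻⁴)(-6.53) = -4.5 × 10⁻³ → UNSTABLE
  147–250 m: −αΔT+βΔS = −(1.3 × 10⁻⁴)(+6.1)+(7.5 × 10⁻⁴)(+10.68) = 7.2 × 10⁻³ → stable
The 114–147 m interval has Δρ < 0: lighter water underlies denser water.

114–147 m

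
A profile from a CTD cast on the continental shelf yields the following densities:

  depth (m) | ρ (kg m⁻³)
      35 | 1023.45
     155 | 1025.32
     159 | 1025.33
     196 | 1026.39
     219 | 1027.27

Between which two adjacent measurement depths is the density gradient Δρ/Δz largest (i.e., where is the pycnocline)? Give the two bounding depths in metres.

196–219 m

Compute the density gradient over each adjacent pair:
  35–155 m: Δρ/Δz = 1.87/120 = 0.016 kg m⁻⁴
  155–159 m: Δρ/Δz = 0.01/4 = 2.5 × 10⁻³ kg m⁻⁴
  159–196 m: Δρ/Δz = 1.06/37 = 0.029 kg m⁻⁴
  196–219 m: Δρ/Δz = 0.88/23 = 0.038 kg m⁻⁴
The largest gradient is in the 196–219 m interval — the pycnocline.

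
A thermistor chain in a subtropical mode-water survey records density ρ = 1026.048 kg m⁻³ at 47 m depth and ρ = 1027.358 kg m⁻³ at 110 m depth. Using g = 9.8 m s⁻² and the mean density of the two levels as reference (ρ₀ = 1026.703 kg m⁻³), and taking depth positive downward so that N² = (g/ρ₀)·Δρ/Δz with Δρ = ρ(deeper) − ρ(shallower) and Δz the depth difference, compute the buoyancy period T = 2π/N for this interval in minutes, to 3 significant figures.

Δρ = 1027.358 − 1026.048 = 1.310 kg m⁻³ over Δz = 110 − 47 = 63 m.
N² = (9.8/1026.703) × (1.310/63) = 1.9848 × 10⁻⁴ s⁻².
N = √(1.9848 × 10⁻⁴) = 0.014088 rad s⁻¹, so T = 2π/N = 446.00 s = 7.4333 min ≈ 7.43 min.

7.43 min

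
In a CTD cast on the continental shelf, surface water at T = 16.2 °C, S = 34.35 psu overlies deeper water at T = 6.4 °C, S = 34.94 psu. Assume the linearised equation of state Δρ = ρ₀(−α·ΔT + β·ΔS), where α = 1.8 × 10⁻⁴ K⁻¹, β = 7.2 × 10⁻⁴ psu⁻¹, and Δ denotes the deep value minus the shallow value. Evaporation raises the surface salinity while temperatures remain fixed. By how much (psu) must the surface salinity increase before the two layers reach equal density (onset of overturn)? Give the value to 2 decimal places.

Neutral buoyancy requires −α(T_deep − T_surf) + β(S_deep − S_surf′) = 0.
S_surf′ = S_deep − (α/β)·ΔT = 34.94 − (1.8 × 10⁻⁴/7.2 × 10⁻⁴)·(-9.8) = 37.3900 psu.
Increase required: 37.3900 − 34.35 = 3.0400 psu.

3.04 psu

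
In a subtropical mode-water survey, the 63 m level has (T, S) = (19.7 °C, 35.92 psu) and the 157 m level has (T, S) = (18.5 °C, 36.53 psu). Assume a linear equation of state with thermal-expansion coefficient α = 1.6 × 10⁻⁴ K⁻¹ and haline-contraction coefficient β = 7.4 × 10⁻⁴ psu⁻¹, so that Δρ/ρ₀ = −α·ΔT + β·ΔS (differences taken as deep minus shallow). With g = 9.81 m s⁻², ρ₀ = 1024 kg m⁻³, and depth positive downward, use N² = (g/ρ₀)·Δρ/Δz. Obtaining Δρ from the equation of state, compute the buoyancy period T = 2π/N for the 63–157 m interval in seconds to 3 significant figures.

ΔT = -1.2 K, ΔS = +0.61 psu (deep − shallow).
Δρ/ρ₀ = −αΔT + βΔS = 1.92 × 10⁻⁴ + 4.514 × 10⁻⁴ = 6.434 × 10⁻⁴, so Δρ ≈ 0.6588 kg m⁻³.
N² = (g/ρ₀)·Δρ/Δz = g·(Δρ/ρ₀)/Δz = 9.81 × 6.434 × 10⁻⁴ / 94 = 6.7146 × 10⁻⁵ s⁻².
N = √(6.7146 × 10⁻⁵) = 8.1943 × 10⁻³ rad s⁻¹ → T = 2π/N = 766.78 s ≈ 767 s.

767 s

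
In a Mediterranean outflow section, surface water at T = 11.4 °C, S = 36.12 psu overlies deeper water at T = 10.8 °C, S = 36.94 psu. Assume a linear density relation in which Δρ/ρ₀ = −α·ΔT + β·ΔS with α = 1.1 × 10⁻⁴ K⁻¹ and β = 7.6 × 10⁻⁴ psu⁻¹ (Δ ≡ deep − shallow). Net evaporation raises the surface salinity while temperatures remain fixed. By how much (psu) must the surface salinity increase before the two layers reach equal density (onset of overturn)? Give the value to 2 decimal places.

Neutral buoyancy requires −α(T_deep − T_surf) + β(S_deep − S_surf′) = 0.
S_surf′ = S_deep − (α/β)·ΔT = 36.94 − (1.1 × 10⁻⁴/7.6 × 10⁻⁴)·(-0.6) = 37.0268 psu.
Increase required: 37.0268 − 36.12 = 0.9068 psu.

0.91 psu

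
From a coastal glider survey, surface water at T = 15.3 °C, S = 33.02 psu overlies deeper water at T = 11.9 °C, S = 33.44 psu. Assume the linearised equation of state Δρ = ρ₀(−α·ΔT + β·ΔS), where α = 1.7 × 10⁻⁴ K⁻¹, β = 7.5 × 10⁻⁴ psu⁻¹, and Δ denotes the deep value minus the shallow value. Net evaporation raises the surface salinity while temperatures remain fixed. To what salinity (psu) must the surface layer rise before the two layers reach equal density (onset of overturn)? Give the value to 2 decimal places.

34.21 psu

Neutral buoyancy requires −α(T_deep − T_surf) + β(S_deep − S_surf′) = 0.
S_surf′ = S_deep − (α/β)·ΔT = 33.44 − (1.7 × 10⁻⁴/7.5 × 10⁻⁴)·(-3.4) = 34.2107 psu.
Increase required: 34.2107 − 33.02 = 1.1907 psu.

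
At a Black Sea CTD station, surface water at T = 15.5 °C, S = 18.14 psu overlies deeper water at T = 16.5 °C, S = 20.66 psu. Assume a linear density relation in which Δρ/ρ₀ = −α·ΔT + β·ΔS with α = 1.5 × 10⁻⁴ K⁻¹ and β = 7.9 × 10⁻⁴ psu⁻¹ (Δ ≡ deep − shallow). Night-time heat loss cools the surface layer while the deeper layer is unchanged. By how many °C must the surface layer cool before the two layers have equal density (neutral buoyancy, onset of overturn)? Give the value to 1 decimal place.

12.3 °C

Neutral buoyancy requires Δρ = 0, i.e. −α(T_deep − T_surf′) + β(S_deep − S_surf) = 0.
T_surf′ = T_deep − (β/α)·ΔS = 16.5 − (7.9 × 10⁻⁴/1.5 × 10⁻⁴)·(+2.52) = 3.228 °C.
Cooling required: 15.5 − (3.228) = 12.272 °C.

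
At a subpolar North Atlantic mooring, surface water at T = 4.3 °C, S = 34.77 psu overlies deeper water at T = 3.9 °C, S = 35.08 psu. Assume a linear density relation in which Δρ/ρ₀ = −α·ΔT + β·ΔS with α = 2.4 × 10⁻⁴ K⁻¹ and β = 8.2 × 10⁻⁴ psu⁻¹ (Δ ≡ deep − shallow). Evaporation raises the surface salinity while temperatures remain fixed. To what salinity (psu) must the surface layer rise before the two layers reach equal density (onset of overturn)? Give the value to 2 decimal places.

35.20 psu

Neutral buoyancy requires −α(T_deep − T_surf) + β(S_deep − S_surf′) = 0.
S_surf′ = S_deep − (α/β)·ΔT = 35.08 − (2.4 × 10⁻⁴/8.2 × 10⁻⁴)·(-0.4) = 35.1971 psu.
Increase required: 35.1971 − 34.77 = 0.4271 psu.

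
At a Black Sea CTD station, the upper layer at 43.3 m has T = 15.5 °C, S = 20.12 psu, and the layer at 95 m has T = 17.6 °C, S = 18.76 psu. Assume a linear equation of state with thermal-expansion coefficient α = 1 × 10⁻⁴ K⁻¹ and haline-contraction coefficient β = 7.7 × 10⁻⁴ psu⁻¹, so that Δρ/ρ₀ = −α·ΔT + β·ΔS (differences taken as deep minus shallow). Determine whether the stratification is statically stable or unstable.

ΔT = 17.6 − 15.5 = +2.1 K and ΔS = 18.76 − 20.12 = -1.36 psu (deep − shallow).
−αΔT = -2.10 × 10⁻⁴; βΔS = -1.0472 × 10⁻³; sum Δρ/ρ₀ = -1.2572 × 10⁻³.
Δρ/ρ₀ < 0, so Δρ < 0: deeper water is lighter → statically unstable; the column would overturn.

unstable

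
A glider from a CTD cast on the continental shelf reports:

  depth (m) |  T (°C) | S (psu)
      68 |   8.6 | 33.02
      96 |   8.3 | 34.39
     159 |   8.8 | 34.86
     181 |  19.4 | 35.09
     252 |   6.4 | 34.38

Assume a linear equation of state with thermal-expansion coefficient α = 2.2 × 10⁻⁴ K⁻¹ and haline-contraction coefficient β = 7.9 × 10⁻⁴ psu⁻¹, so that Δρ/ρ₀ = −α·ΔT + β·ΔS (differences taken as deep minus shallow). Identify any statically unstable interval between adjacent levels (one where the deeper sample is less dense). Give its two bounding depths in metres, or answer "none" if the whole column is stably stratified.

Evaluate Δρ/ρ₀ = −αΔT + βΔS across each adjacent pair:
  68–96 m: −αΔT+βΔS = −(2.2 × 10⁻⁴)(-0.3)+(7.9 × 10⁻⁴)(+1.37) = 1.1 × 10⁻³ → stable
  96–159 m: −αΔT+βΔS = −(2.2 × 10⁻⁴)(+0.5)+(7.9 × 10⁻⁴)(+0.47) = 2.6 × 10⁻⁴ → stable
  159–181 m: −αΔT+βΔS = −(2.2 × 10⁻⁴)(+10.6)+(7.9 × 10⁻⁴)(+0.23) = -2.2 × 10⁻³ → UNSTABLE
  181–252 m: −αΔT+βΔS = −(2.2 × 10⁻⁴)(-13.0)+(7.9 × 10⁻⁴)(-0.71) = 2.3 × 10⁻³ → stable
The 159–181 m interval has Δρ < 0: lighter water underlies denser water.

159–181 m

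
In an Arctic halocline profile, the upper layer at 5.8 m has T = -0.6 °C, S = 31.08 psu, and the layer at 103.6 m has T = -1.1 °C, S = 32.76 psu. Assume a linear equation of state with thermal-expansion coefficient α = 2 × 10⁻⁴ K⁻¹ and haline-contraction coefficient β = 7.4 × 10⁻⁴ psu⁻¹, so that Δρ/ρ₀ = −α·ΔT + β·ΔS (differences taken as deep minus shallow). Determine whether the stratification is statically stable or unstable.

stable

ΔT = -1.1 − -0.6 = -0.5 K and ΔS = 32.76 − 31.08 = +1.68 psu (deep − shallow).
−αΔT = 1.00 × 10⁻⁴; βΔS = 1.2432 × 10⁻³; sum Δρ/ρ₀ = 1.3432 × 10⁻³.
Δρ/ρ₀ > 0, so Δρ > 0: deeper water is denser → statically stable.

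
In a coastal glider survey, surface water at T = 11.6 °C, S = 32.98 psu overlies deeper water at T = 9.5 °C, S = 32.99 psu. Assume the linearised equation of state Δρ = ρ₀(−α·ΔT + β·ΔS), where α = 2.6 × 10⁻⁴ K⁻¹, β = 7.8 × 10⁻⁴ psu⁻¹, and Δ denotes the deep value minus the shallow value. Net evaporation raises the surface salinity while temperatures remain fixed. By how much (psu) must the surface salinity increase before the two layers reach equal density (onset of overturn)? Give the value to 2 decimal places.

0.71 psu

Neutral buoyancy requires −α(T_deep − T_surf) + β(S_deep − S_surf′) = 0.
S_surf′ = S_deep − (α/β)·ΔT = 32.99 − (2.6 × 10⁻⁴/7.8 × 10⁻⁴)·(-2.1) = 33.6900 psu.
Increase required: 33.6900 − 32.98 = 0.7100 psu.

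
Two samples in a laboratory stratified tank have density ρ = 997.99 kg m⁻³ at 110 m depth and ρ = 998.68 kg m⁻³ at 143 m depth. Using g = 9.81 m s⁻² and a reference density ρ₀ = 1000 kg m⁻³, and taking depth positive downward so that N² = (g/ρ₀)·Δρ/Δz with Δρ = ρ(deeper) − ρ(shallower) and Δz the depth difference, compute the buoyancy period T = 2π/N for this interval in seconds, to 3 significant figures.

Δρ = 998.68 − 997.99 = 0.69 kg m⁻³ over Δz = 143 − 110 = 33 m.
N² = (9.81/1000) × (0.69/33) = 2.0512 × 10⁻⁴ s⁻².
N = √(2.0512 × 10⁻⁴) = 0.014322 rad s⁻¹, so T = 2π/N = 438.71 s ≈ 439 s.

439 s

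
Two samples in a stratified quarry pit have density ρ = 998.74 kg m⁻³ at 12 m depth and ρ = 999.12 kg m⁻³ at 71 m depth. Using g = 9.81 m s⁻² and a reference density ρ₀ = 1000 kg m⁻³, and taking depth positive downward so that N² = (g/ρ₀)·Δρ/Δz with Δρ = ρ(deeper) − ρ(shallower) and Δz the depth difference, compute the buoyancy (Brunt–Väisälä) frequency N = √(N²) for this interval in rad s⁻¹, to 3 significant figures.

7.95 × 10⁻³ rad s⁻¹

Δρ = 999.12 − 998.74 = 0.38 kg m⁻³ over Δz = 71 − 12 = 59 m.
N² = (9.81/1000) × (0.38/59) = 6.3183 × 10⁻⁵ s⁻².
N = √(6.3183 × 10⁻⁵) = 7.9488 × 10⁻³ rad s⁻¹ ≈ 7.95 × 10⁻³ rad s⁻¹.
A positive N² confirms static stability across the interval.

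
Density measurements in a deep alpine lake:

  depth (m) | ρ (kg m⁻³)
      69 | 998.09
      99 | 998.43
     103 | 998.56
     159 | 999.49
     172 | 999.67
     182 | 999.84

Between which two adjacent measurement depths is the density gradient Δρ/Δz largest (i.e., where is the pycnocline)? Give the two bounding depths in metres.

99–103 m

Compute the density gradient over each adjacent pair:
  69–99 m: Δρ/Δz = 0.34/30 = 0.011 kg m⁻⁴
  99–103 m: Δρ/Δz = 0.13/4 = 0.033 kg m⁻⁴
  103–159 m: Δρ/Δz = 0.93/56 = 0.017 kg m⁻⁴
  159–172 m: Δρ/Δz = 0.18/13 = 0.014 kg m⁻⁴
  172–182 m: Δρ/Δz = 0.17/10 = 0.017 kg m⁻⁴
The largest gradient is in the 99–103 m interval — the pycnocline.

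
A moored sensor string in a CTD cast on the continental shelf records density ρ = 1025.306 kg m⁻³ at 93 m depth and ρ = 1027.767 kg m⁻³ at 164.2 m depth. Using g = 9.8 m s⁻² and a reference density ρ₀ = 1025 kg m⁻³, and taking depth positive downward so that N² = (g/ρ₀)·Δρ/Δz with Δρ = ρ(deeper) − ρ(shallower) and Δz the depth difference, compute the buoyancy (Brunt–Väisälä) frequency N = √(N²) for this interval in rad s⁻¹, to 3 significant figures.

Δρ = 1027.767 − 1025.306 = 2.461 kg m⁻³ over Δz = 164.2 − 93 = 71.2 m.
N² = (9.8/1025) × (2.461/71.2) = 3.3047 × 10⁻⁴ s⁻².
N = √(3.3047 × 10⁻⁴) = 0.018179 rad s⁻¹ ≈ 0.0182 rad s⁻¹.
Since Δρ > 0 the layer is stably stratified.

0.0182 rad s⁻¹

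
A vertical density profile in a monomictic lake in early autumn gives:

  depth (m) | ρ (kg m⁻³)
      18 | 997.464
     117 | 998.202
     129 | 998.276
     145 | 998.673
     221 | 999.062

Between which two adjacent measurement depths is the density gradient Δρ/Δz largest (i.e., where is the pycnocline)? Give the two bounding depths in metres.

Compute the density gradient over each adjacent pair:
  18–117 m: Δρ/Δz = 0.738/99 = 7.5 × 10⁻³ kg m⁻⁴
  117–129 m: Δρ/Δz = 0.074/12 = 6.2 × 10⁻³ kg m⁻⁴
  129–145 m: Δρ/Δz = 0.397/16 = 0.025 kg m⁻⁴
  145–221 m: Δρ/Δz = 0.389/76 = 5.1 × 10⁻³ kg m⁻⁴
The largest gradient is in the 129–145 m interval — the pycnocline.

129–145 m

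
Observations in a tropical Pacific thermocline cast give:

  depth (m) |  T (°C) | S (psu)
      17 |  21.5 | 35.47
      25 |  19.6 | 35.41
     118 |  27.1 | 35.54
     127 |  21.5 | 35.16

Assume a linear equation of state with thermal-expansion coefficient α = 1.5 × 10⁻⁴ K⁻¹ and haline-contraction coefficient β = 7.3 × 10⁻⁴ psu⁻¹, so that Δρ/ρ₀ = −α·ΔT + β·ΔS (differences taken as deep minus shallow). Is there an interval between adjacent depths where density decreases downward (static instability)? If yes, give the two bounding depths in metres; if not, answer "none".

25–118 m

Evaluate Δρ/ρ₀ = −αΔT + βΔS across each adjacent pair:
  17–25 m: −αΔT+βΔS = −(1.5 × 10⁻⁴)(-1.9)+(7.3 × 10⁻⁴)(-0.06) = 2.4 × 10⁻⁴ → stable
  25–118 m: −αΔT+βΔS = −(1.5 × 10⁻⁴)(+7.5)+(7.3 × 10⁻⁴)(+0.13) = -1.0 × 10⁻³ → UNSTABLE
  118–127 m: −αΔT+βΔS = −(1.5 × 10⁻⁴)(-5.6)+(7.3 × 10⁻⁴)(-0.38) = 5.6 × 10⁻⁴ → stable
The 25–118 m interval has Δρ < 0: lighter water underlies denser water.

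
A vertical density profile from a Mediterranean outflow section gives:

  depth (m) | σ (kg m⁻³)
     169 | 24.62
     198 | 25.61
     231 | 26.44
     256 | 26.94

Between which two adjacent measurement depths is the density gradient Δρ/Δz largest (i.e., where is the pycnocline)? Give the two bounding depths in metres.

169–198 m

Compute the density gradient over each adjacent pair:
  169–198 m: Δρ/Δz = 0.99/29 = 0.034 kg m⁻⁴
  198–231 m: Δρ/Δz = 0.83/33 = 0.025 kg m⁻⁴
  231–256 m: Δρ/Δz = 0.50/25 = 0.020 kg m⁻⁴
The largest gradient is in the 169–198 m interval — the pycnocline.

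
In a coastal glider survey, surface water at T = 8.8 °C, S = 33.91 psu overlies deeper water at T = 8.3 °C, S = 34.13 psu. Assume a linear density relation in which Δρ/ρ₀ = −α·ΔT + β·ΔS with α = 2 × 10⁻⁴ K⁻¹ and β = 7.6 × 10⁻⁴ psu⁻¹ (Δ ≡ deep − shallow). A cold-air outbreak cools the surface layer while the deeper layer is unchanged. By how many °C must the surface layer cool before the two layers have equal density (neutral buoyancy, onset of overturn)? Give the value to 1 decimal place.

1.3 °C

Neutral buoyancy requires Δρ = 0, i.e. −α(T_deep − T_surf′) + β(S_deep − S_surf) = 0.
T_surf′ = T_deep − (β/α)·ΔS = 8.3 − (7.6 × 10⁻⁴/2 × 10⁻⁴)·(+0.22) = 7.464 °C.
Cooling required: 8.8 − (7.464) = 1.336 °C.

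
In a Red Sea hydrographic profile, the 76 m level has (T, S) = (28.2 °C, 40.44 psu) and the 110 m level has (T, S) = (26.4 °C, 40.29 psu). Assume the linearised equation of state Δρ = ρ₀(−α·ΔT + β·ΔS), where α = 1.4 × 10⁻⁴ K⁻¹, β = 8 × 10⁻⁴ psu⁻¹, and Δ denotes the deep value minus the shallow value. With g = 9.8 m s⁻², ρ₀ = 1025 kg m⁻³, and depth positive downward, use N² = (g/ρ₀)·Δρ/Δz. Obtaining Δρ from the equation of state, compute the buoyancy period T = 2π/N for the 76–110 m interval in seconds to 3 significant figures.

1.02 × 10³ s

ΔT = -1.8 K, ΔS = -0.15 psu (deep − shallow).
Δρ/ρ₀ = −αΔT + βΔS = 2.52 × 10⁻⁴ − 1.20 × 10⁻⁴ = 1.32 × 10⁻⁴, so Δρ ≈ 0.1353 kg m⁻³.
N² = (g/ρ₀)·Δρ/Δz = g·(Δρ/ρ₀)/Δz = 9.8 × 1.32 × 10⁻⁴ / 34 = 3.8047 × 10⁻⁵ s⁻².
N = √(3.8047 × 10⁻⁵) = 6.1682 × 10⁻³ rad s⁻¹ → T = 2π/N = 1.0186 × 10³ s ≈ 1.02 × 10³ s.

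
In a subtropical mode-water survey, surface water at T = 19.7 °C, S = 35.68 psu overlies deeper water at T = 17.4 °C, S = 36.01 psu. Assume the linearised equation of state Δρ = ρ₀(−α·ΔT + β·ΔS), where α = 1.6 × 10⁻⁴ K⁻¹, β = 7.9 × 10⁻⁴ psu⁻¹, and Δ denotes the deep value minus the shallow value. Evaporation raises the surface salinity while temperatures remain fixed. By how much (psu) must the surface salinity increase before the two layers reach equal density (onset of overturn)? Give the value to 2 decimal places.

0.80 psu

Neutral buoyancy requires −α(T_deep − T_surf) + β(S_deep − S_surf′) = 0.
S_surf′ = S_deep − (α/β)·ΔT = 36.01 − (1.6 × 10⁻⁴/7.9 × 10⁻⁴)·(-2.3) = 36.4758 psu.
Increase required: 36.4758 − 35.68 = 0.7958 psu.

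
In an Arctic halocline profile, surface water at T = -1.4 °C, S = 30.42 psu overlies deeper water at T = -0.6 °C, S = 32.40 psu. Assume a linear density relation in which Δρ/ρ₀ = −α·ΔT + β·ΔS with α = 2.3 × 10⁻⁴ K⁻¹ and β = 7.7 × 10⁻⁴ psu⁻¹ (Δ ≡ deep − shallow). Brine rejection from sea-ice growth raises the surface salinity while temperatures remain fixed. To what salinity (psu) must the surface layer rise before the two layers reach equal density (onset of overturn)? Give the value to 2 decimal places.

32.16 psu

Neutral buoyancy requires −α(T_deep − T_surf) + β(S_deep − S_surf′) = 0.
S_surf′ = S_deep − (α/β)·ΔT = 32.40 − (2.3 × 10⁻⁴/7.7 × 10⁻⁴)·(+0.8) = 32.1610 psu.
Increase required: 32.1610 − 30.42 = 1.7410 psu.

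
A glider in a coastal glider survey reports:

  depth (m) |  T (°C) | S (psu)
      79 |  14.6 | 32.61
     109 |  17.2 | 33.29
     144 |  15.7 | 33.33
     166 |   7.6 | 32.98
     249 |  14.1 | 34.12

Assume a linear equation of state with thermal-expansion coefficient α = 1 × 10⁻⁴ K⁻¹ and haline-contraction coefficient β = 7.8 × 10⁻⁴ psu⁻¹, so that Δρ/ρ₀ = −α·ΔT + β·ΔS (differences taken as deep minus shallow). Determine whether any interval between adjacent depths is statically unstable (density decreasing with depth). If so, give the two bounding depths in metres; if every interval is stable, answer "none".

Evaluate Δρ/ρ₀ = −αΔT + βΔS across each adjacent pair:
  79–109 m: −αΔT+βΔS = −(1 × 10⁻⁴)(+2.6)+(7.8 × 10⁻⁴)(+0.68) = 2.7 × 10⁻⁴ → stable
  109–144 m: −αΔT+βΔS = −(1 × 10⁻⁴)(-1.5)+(7.8 × 10⁻⁴)(+0.04) = 1.8 × 10⁻⁴ → stable
  144–166 m: −αΔT+βΔS = −(1 × 10⁻⁴)(-8.1)+(7.8 × 10⁻⁴)(-0.35) = 5.4 × 10⁻⁴ → stable
  166–249 m: −αΔT+βΔS = −(1 × 10⁻⁴)(+6.5)+(7.8 × 10⁻⁴)(+1.14) = 2.4 × 10⁻⁴ → stable
Every interval has Δρ > 0: the column is stably stratified throughout.

none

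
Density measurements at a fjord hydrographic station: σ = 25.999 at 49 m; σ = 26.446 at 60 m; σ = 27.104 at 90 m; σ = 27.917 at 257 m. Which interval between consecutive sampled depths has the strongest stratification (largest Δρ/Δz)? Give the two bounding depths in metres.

49–60 m

Compute the density gradient over each adjacent pair:
  49–60 m: Δρ/Δz = 0.447/11 = 0.041 kg m⁻⁴
  60–90 m: Δρ/Δz = 0.658/30 = 0.022 kg m⁻⁴
  90–257 m: Δρ/Δz = 0.813/167 = 4.9 × 10⁻³ kg m⁻⁴
The largest gradient is in the 49–60 m interval — the pycnocline.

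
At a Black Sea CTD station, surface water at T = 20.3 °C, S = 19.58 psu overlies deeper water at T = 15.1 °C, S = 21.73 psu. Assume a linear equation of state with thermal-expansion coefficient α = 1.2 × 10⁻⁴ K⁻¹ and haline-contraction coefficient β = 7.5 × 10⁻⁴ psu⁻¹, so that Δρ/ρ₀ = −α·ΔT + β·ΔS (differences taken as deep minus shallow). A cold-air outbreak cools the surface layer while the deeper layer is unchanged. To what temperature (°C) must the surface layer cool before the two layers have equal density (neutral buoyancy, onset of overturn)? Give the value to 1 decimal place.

Neutral buoyancy requires Δρ = 0, i.e. −α(T_deep − T_surf′) + β(S_deep − S_surf) = 0.
T_surf′ = T_deep − (β/α)·ΔS = 15.1 − (7.5 × 10⁻⁴/1.2 × 10⁻⁴)·(+2.15) = 1.662 °C.
Cooling required: 20.3 − (1.662) = 18.638 °C.

1.7 °C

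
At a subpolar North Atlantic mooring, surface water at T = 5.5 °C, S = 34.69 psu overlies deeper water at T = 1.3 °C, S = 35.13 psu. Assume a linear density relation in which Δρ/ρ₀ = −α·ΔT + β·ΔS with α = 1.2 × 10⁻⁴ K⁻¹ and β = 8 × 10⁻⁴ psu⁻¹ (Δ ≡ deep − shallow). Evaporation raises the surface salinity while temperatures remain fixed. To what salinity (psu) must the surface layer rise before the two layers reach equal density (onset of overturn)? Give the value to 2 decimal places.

Neutral buoyancy requires −α(T_deep − T_surf) + β(S_deep − S_surf′) = 0.
S_surf′ = S_deep − (α/β)·ΔT = 35.13 − (1.2 × 10⁻⁴/8 × 10⁻⁴)·(-4.2) = 35.7600 psu.
Increase required: 35.7600 − 34.69 = 1.0700 psu.

35.76 psu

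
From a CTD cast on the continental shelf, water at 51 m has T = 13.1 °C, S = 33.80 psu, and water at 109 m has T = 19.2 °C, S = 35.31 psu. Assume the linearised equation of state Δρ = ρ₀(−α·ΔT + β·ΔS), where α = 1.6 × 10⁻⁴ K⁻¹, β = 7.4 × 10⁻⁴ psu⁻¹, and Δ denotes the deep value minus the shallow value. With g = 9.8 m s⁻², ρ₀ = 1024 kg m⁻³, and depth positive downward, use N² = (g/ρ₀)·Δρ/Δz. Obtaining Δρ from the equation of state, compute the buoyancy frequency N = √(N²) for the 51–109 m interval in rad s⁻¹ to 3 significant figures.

ΔT = +6.1 K, ΔS = +1.51 psu (deep − shallow).
Δρ/ρ₀ = −αΔT + βΔS = -9.76 × 10⁻⁴ + 1.1174 × 10⁻³ = 1.414 × 10⁻⁴, so Δρ ≈ 0.1448 kg m⁻³.
N² = (g/ρ₀)·Δρ/Δz = g·(Δρ/ρ₀)/Δz = 9.8 × 1.414 × 10⁻⁴ / 58 = 2.3892 × 10⁻⁵ s⁻².
N = √(2.3892 × 10⁻⁵) = 4.8879 × 10⁻³ rad s⁻¹ ≈ 4.89 × 10⁻³ rad s⁻¹.

4.89 × 10⁻³ rad s⁻¹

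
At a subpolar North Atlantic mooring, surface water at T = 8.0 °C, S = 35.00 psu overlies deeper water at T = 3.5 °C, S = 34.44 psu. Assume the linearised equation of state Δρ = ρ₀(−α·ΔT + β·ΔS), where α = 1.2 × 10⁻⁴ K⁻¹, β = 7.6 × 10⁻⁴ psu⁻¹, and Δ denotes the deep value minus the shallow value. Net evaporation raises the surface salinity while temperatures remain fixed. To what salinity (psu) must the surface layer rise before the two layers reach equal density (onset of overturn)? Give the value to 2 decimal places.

Neutral buoyancy requires −α(T_deep − T_surf) + β(S_deep − S_surf′) = 0.
S_surf′ = S_deep − (α/β)·ΔT = 34.44 − (1.2 × 10⁻⁴/7.6 × 10⁻⁴)·(-4.5) = 35.1505 psu.
Increase required: 35.1505 − 35.00 = 0.1505 psu.

35.15 psu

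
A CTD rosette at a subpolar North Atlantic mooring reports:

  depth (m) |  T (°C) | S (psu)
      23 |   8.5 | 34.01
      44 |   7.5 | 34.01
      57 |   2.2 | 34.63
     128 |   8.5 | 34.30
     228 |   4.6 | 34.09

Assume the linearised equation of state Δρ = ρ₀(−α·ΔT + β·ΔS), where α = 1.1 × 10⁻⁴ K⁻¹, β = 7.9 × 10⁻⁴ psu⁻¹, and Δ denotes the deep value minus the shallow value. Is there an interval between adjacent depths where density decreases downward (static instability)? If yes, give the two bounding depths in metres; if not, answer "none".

Evaluate Δρ/ρ₀ = −αΔT + βΔS across each adjacent pair:
  23–44 m: −αΔT+βΔS = −(1.1 × 10⁻⁴)(-1.0)+(7.9 × 10⁻⁴)(+0.00) = 1.1 × 10⁻⁴ → stable
  44–57 m: −αΔT+βΔS = −(1.1 × 10⁻⁴)(-5.3)+(7.9 × 10⁻⁴)(+0.62) = 1.1 × 10⁻³ → stable
  57–128 m: −αΔT+βΔS = −(1.1 × 10⁻⁴)(+6.3)+(7.9 × 10⁻⁴)(-0.33) = -9.5 × 10⁻⁴ → UNSTABLE
  128–228 m: −αΔT+βΔS = −(1.1 × 10⁻⁴)(-3.9)+(7.9 × 10⁻⁴)(-0.21) = 2.6 × 10⁻⁴ → stable
The 57–128 m interval has Δρ < 0: lighter water underlies denser water.

57–128 m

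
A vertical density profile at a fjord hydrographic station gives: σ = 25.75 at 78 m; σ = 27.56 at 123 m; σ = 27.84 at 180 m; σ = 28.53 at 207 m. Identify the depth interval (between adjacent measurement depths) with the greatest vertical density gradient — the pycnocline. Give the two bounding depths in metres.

78–123 m

Compute the density gradient over each adjacent pair:
  78–123 m: Δρ/Δz = 1.81/45 = 0.040 kg m⁻⁴
  123–180 m: Δρ/Δz = 0.28/57 = 4.9 × 10⁻³ kg m⁻⁴
  180–207 m: Δρ/Δz = 0.69/27 = 0.026 kg m⁻⁴
The largest gradient is in the 78–123 m interval — the pycnocline.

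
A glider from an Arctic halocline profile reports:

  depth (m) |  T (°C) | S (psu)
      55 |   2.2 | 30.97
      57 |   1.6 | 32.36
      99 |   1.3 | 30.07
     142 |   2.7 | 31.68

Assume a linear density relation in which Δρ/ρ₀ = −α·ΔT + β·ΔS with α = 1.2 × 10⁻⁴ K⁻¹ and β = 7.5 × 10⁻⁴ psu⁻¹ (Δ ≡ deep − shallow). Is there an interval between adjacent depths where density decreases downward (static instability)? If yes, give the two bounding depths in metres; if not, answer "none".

57–99 m

Evaluate Δρ/ρ₀ = −αΔT + βΔS across each adjacent pair:
  55–57 m: −αΔT+βΔS = −(1.2 × 10⁻⁴)(-0.6)+(7.5 × 10⁻⁴)(+1.39) = 1.1 × 10⁻³ → stable
  57–99 m: −αΔT+βΔS = −(1.2 × 10⁻⁴)(-0.3)+(7.5 × 10⁻⁴)(-2.29) = -1.7 × 10⁻³ → UNSTABLE
  99–142 m: −αΔT+βΔS = −(1.2 × 10⁻⁴)(+1.4)+(7.5 × 10⁻⁴)(+1.61) = 1.0 × 10⁻³ → stable
The 57–99 m interval has Δρ < 0: lighter water underlies denser water.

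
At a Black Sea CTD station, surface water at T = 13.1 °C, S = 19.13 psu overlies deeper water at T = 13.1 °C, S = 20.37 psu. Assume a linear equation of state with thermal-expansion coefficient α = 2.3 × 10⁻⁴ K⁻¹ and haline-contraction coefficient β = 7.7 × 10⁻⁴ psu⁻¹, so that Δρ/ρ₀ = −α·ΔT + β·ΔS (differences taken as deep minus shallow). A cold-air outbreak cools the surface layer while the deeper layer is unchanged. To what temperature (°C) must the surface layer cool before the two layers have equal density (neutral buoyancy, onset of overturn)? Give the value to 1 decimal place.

8.9 °C

Neutral buoyancy requires Δρ = 0, i.e. −α(T_deep − T_surf′) + β(S_deep − S_surf) = 0.
T_surf′ = T_deep − (β/α)·ΔS = 13.1 − (7.7 × 10⁻⁴/2.3 × 10⁻⁴)·(+1.24) = 8.949 °C.
Cooling required: 13.1 − (8.949) = 4.151 °C.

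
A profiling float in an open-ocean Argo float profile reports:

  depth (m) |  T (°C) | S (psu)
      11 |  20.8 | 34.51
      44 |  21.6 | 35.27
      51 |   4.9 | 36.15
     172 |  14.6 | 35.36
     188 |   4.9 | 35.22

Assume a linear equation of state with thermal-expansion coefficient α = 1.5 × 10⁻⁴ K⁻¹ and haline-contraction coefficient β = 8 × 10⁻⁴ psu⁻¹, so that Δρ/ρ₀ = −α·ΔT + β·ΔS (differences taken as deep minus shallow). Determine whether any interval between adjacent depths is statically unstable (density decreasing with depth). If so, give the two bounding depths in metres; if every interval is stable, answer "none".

51–172 m

Evaluate Δρ/ρ₀ = −αΔT + βΔS across each adjacent pair:
  11–44 m: −αΔT+βΔS = −(1.5 × 10⁻⁴)(+0.8)+(8 × 10⁻⁴)(+0.76) = 4.9 × 10⁻⁴ → stable
  44–51 m: −αΔT+βΔS = −(1.5 × 10⁻⁴)(-16.7)+(8 × 10⁻⁴)(+0.88) = 3.2 × 10⁻³ → stable
  51–172 m: −αΔT+βΔS = −(1.5 × 10⁻⁴)(+9.7)+(8 × 10⁻⁴)(-0.79) = -2.1 × 10⁻³ → UNSTABLE
  172–188 m: −αΔT+βΔS = −(1.5 × 10⁻⁴)(-9.7)+(8 × 10⁻⁴)(-0.14) = 1.3 × 10⁻³ → stable
The 51–172 m interval has Δρ < 0: lighter water underlies denser water.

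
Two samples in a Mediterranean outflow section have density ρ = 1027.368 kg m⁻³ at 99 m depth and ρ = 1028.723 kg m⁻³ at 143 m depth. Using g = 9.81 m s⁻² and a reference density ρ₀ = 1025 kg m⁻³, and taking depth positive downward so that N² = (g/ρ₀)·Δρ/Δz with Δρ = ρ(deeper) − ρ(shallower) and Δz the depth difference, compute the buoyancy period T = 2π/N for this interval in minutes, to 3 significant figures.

6.10 min

Δρ = 1028.723 − 1027.368 = 1.355 kg m⁻³ over Δz = 143 − 99 = 44 m.
N² = (9.81/1025) × (1.355/44) = 2.9474 × 10⁻⁴ s⁻².
N = √(2.9474 × 10⁻⁴) = 0.017168 rad s⁻¹, so T = 2π/N = 365.98 s = 6.0997 min ≈ 6.10 min.
N² > 0, so the interval is statically stable.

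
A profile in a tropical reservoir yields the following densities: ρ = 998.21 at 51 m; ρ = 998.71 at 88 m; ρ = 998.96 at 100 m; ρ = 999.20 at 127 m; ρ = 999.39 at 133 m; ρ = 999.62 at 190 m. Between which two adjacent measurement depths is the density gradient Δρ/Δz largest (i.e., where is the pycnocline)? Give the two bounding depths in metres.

Compute the density gradient over each adjacent pair:
  51–88 m: Δρ/Δz = 0.50/37 = 0.014 kg m⁻⁴
  88–100 m: Δρ/Δz = 0.25/12 = 0.021 kg m⁻⁴
  100–127 m: Δρ/Δz = 0.24/27 = 8.9 × 10⁻³ kg m⁻⁴
  127–133 m: Δρ/Δz = 0.19/6 = 0.032 kg m⁻⁴
  133–190 m: Δρ/Δz = 0.23/57 = 4.0 × 10⁻³ kg m⁻⁴
The largest gradient is in the 127–133 m interval — the pycnocline.

127–133 m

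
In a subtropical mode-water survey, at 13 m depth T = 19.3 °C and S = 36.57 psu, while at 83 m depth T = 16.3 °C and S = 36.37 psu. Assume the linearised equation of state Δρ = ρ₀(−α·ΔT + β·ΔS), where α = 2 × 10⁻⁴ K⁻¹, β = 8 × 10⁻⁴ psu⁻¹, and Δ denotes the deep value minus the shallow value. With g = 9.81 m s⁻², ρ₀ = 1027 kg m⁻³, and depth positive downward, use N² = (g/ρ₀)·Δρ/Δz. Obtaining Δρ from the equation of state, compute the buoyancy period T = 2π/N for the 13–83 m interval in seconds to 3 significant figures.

ΔT = -3.0 K, ΔS = -0.20 psu (deep − shallow).
Δρ/ρ₀ = −αΔT + βΔS = 6.00 × 10⁻⁴ − 1.60 × 10⁻⁴ = 4.40 × 10⁻⁴, so Δρ ≈ 0.4519 kg m⁻³.
N² = (g/ρ₀)·Δρ/Δz = g·(Δρ/ρ₀)/Δz = 9.81 × 4.40 × 10⁻⁴ / 70 = 6.1663 × 10⁻⁵ s⁻².
N = √(6.1663 × 10⁻⁵) = 7.8526 × 10⁻³ rad s⁻¹ → T = 2π/N = 800.14 s ≈ 800 s.

800 s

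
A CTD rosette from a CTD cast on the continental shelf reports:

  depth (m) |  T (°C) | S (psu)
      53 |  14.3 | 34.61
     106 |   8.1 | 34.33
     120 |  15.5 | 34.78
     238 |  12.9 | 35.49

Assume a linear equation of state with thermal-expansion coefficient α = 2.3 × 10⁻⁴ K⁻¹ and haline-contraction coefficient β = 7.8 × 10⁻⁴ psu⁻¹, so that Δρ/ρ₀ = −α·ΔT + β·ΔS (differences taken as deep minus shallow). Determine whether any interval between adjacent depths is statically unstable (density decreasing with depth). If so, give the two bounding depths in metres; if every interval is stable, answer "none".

106–120 m

Evaluate Δρ/ρ₀ = −αΔT + βΔS across each adjacent pair:
  53–106 m: −αΔT+βΔS = −(2.3 × 10⁻⁴)(-6.2)+(7.8 × 10⁻⁴)(-0.28) = 1.2 × 10⁻³ → stable
  106–120 m: −αΔT+βΔS = −(2.3 × 10⁻⁴)(+7.4)+(7.8 × 10⁻⁴)(+0.45) = -1.4 × 10⁻³ → UNSTABLE
  120–238 m: −αΔT+βΔS = −(2.3 × 10⁻⁴)(-2.6)+(7.8 × 10⁻⁴)(+0.71) = 1.2 × 10⁻³ → stable
The 106–120 m interval has Δρ < 0: lighter water underlies denser water.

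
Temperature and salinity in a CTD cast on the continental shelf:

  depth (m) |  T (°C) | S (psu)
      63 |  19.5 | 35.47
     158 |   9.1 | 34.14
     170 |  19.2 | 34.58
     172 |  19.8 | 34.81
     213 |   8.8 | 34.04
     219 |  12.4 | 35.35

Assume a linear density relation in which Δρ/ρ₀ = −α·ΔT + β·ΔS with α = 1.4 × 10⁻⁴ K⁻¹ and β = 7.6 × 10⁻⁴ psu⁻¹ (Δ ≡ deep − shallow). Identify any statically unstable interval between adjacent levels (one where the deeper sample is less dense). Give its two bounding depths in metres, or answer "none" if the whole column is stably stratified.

158–170 m

Evaluate Δρ/ρ₀ = −αΔT + βΔS across each adjacent pair:
  63–158 m: −αΔT+βΔS = −(1.4 × 10⁻⁴)(-10.4)+(7.6 × 10⁻⁴)(-1.33) = 4.5 × 10⁻⁴ → stable
  158–170 m: −αΔT+βΔS = −(1.4 × 10⁻⁴)(+10.1)+(7.6 × 10⁻⁴)(+0.44) = -1.1 × 10⁻³ → UNSTABLE
  170–172 m: −αΔT+βΔS = −(1.4 × 10⁻⁴)(+0.6)+(7.6 × 10⁻⁴)(+0.23) = 9.1 × 10⁻⁵ → stable
  172–213 m: −αΔT+βΔS = −(1.4 × 10⁻⁴)(-11.0)+(7.6 × 10⁻⁴)(-0.77) = 9.5 × 10⁻⁴ → stable
  213–219 m: −αΔT+βΔS = −(1.4 × 10⁻⁴)(+3.6)+(7.6 × 10⁻⁴)(+1.31) = 4.9 × 10⁻⁴ → stable
The 158–170 m interval has Δρ < 0: lighter water underlies denser water.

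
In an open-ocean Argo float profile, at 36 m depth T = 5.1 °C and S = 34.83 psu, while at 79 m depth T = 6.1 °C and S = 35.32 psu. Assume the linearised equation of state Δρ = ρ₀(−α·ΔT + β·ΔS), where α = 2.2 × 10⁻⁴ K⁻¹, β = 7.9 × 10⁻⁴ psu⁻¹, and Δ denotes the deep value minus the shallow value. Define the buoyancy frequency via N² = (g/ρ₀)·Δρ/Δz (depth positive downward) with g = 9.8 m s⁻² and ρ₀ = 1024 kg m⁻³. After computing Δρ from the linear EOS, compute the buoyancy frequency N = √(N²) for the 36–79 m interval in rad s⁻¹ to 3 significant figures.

ΔT = +1.0 K, ΔS = +0.49 psu (deep − shallow).
Δρ/ρ₀ = −αΔT + βΔS = -2.20 × 10⁻⁴ + 3.871 × 10⁻⁴ = 1.671 × 10⁻⁴, so Δρ ≈ 0.1711 kg m⁻³.
N² = (g/ρ₀)·Δρ/Δz = g·(Δρ/ρ₀)/Δz = 9.8 × 1.671 × 10⁻⁴ / 43 = 3.8083 × 10⁻⁵ s⁻².
N = √(3.8083 × 10⁻⁵) = 6.1711 × 10⁻³ rad s⁻¹ ≈ 6.17 × 10⁻³ rad s⁻¹.

6.17 × 10⁻³ rad s⁻¹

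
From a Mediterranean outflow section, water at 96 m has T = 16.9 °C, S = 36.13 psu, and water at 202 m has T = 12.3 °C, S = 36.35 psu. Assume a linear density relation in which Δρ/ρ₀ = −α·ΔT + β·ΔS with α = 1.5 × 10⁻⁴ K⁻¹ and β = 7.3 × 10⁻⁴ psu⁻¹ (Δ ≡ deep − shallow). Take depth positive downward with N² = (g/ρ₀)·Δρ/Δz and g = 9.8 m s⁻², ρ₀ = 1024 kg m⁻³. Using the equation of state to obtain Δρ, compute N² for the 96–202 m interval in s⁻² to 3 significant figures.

ΔT = -4.6 K, ΔS = +0.22 psu (deep − shallow).
Δρ/ρ₀ = −αΔT + βΔS = 6.90 × 10⁻⁴ + 1.606 × 10⁻⁴ = 8.506 × 10⁻⁴, so Δρ ≈ 0.8710 kg m⁻³.
N² = (g/ρ₀)·Δρ/Δz = g·(Δρ/ρ₀)/Δz = 9.8 × 8.506 × 10⁻⁴ / 106 = 7.8640 × 10⁻⁵ s⁻² ≈ 7.86 × 10⁻⁵ s⁻².

7.86 × 10⁻⁵ s⁻²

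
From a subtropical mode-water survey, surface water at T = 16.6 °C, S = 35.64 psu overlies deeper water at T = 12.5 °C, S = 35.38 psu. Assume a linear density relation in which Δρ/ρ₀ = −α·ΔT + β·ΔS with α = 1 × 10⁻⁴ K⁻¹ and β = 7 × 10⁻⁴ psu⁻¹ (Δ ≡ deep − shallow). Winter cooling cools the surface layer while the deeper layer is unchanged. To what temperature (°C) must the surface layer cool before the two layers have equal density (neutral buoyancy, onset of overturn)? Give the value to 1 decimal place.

Neutral buoyancy requires Δρ = 0, i.e. −α(T_deep − T_surf′) + β(S_deep − S_surf) = 0.
T_surf′ = T_deep − (β/α)·ΔS = 12.5 − (7 × 10⁻⁴/1 × 10⁻⁴)·(-0.26) = 14.320 °C.
Cooling required: 16.6 − (14.320) = 2.280 °C.

14.3 °C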